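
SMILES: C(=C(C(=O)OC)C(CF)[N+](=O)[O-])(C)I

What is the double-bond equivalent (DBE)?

Molecular formula from the SMILES: C7H9FINO4.
DoU = (2C + 2 + N − H − X)/2 = (2·7 + 2 + 1 − 9 − 2)/2 = 6/2 = 3.
(Structurally: 0 ring(s) + 3 π bond(s) = 3.)

3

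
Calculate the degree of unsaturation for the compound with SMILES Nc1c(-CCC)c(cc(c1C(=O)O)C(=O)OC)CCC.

6

Molecular formula from the SMILES: C15H21NO4.
DoU = (2C + 2 + N − H − X)/2 = (2·15 + 2 + 1 − 21 − 0)/2 = 12/2 = 6.
(Structurally: 1 ring(s) + 5 π bond(s) = 6.)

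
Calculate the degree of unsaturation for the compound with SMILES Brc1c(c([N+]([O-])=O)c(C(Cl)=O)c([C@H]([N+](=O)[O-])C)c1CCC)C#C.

Molecular formula from the SMILES: C14H12BrClN2O5.
DoU = (2C + 2 + N − H − X)/2 = (2·14 + 2 + 2 − 12 − 2)/2 = 18/2 = 9.
(Structurally: 1 ring(s) + 8 π bond(s) = 9.)

9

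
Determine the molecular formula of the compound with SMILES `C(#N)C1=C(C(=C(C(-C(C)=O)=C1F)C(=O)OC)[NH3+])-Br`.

Heavy atoms from the SMILES: 1 Br, 11 C, 1 F, 2 N, 3 O.
Implicit hydrogens by atom environment:
  6 × C (aromatic): no H
  3 × C: no H
  3 × O: no H
  2 × C: 3 H each → 6
  1 × Br: no H
  1 × F: no H
  1 × N (charge +1): 3 H
  1 × N: no H
  Total hydrogens = 9.
Net charge +1.
Molecular formula: C11H9BrFN2O3+

C11H9BrFN2O3+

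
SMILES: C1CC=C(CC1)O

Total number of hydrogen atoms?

Hydrogens are implicit in SMILES; fill each atom to its normal valence:
  4 × C: 2 H each → 8
  1 × C: 1 H
  1 × C: no H
  1 × O: 1 H
  Total hydrogens = 10.

10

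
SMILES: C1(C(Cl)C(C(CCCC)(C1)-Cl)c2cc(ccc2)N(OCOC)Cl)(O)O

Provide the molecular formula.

Heavy atoms from the SMILES: 17 C, 3 Cl, 1 N, 4 O.
Implicit hydrogens by atom environment:
  5 × C: 2 H each → 10
  4 × C (aromatic): 1 H each → 4
  3 × Cl: no H
  2 × C: 3 H each → 6
  2 × C: 1 H each → 2
  2 × C: no H
  2 × C (aromatic): no H
  2 × O: 1 H each → 2
  2 × O: no H
  1 × N: no H
  Total hydrogens = 24.
Molecular formula: C17H24Cl3NO4

C17H24Cl3NO4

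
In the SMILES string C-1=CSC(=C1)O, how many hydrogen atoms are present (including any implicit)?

Hydrogens are implicit in SMILES; fill each atom to its normal valence:
  3 × C (aromatic): 1 H each → 3
  1 × C (aromatic): no H
  1 × O: 1 H
  1 × S (aromatic): no H
  Total hydrogens = 4.

4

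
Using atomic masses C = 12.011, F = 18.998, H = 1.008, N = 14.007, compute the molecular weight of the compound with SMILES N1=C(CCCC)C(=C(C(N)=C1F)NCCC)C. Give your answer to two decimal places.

239.34

Molecular formula: C13H22FN3.
M = 13×12.011 + 1×18.998 + 22×1.008 + 3×14.007 = 239.34 g/mol.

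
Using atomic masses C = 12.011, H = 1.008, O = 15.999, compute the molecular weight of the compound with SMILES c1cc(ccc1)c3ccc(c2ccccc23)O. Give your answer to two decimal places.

Molecular formula: C16H12O.
M = 16×12.011 + 12×1.008 + 1×15.999 = 220.27 g/mol.

220.27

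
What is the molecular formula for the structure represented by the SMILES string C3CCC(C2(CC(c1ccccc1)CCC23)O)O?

Heavy atoms from the SMILES: 16 C, 2 O.
Implicit hydrogens by atom environment:
  6 × C: 2 H each → 12
  5 × C (aromatic): 1 H each → 5
  3 × C: 1 H each → 3
  2 × O: 1 H each → 2
  1 × C: no H
  1 × C (aromatic): no H
  Total hydrogens = 22.
Molecular formula: C16H22O2

C16H22O2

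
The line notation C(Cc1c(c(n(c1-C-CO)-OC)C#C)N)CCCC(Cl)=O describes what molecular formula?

C15H21ClN2O3

Heavy atoms from the SMILES: 15 C, 1 Cl, 2 N, 3 O.
Implicit hydrogens by atom environment:
  7 × C: 2 H each → 14
  4 × C (aromatic): no H
  2 × C: no H
  2 × O: no H
  1 × C: 3 H
  1 × C: 1 H
  1 × Cl: no H
  1 × N: 2 H
  1 × N (aromatic): no H
  1 × O: 1 H
  Total hydrogens = 21.
Molecular formula: C15H21ClN2O3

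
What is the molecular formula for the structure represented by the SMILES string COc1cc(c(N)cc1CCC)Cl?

C10H14ClNO

Heavy atoms from the SMILES: 10 C, 1 Cl, 1 N, 1 O.
Implicit hydrogens by atom environment:
  4 × C (aromatic): no H
  2 × C: 3 H each → 6
  2 × C: 2 H each → 4
  2 × C (aromatic): 1 H each → 2
  1 × Cl: no H
  1 × N: 2 H
  1 × O: no H
  Total hydrogens = 14.
Molecular formula: C10H14ClNO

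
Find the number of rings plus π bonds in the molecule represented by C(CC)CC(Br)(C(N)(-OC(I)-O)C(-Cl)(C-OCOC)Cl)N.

Molecular formula from the SMILES: C11H22BrCl2IN2O4.
DoU = (2C + 2 + N − H − X)/2 = (2·11 + 2 + 2 − 22 − 4)/2 = 0/2 = 0.
(Structurally: 0 ring(s) + 0 π bond(s) = 0.)

0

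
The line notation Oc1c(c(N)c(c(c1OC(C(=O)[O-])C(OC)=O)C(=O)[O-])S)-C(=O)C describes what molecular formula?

[C13H11NO9S]2-

Heavy atoms from the SMILES: 13 C, 1 N, 9 O, 1 S.
Implicit hydrogens by atom environment:
  6 × C (aromatic): no H
  6 × O: no H
  4 × C: no H
  2 × C: 3 H each → 6
  2 × O (charge -1): no H
  1 × C: 1 H
  1 × N: 2 H
  1 × O: 1 H
  1 × S: 1 H
  Total hydrogens = 11.
Net charge -2.
Molecular formula: [C13H11NO9S]2-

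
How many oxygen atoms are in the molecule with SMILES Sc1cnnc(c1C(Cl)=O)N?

The symbol for oxygen appears 1 time in the SMILES.

1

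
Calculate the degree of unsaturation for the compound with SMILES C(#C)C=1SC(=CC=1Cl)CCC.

Molecular formula from the SMILES: C9H9ClS.
DoU = (2C + 2 + N − H − X)/2 = (2·9 + 2 + 0 − 9 − 1)/2 = 10/2 = 5.
(Structurally: 1 ring(s) + 4 π bond(s) = 5.)

5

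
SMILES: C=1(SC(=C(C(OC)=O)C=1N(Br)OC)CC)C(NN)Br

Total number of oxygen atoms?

The symbol for oxygen appears 3 times in the SMILES.

3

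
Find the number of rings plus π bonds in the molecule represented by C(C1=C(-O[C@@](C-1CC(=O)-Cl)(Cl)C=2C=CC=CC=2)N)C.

Molecular formula from the SMILES: C14H15Cl2NO2.
DoU = (2C + 2 + N − H − X)/2 = (2·14 + 2 + 1 − 15 − 2)/2 = 14/2 = 7.
(Structurally: 2 ring(s) + 5 π bond(s) = 7.)

7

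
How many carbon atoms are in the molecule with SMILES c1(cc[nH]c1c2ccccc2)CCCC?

14

The symbol for carbon appears 14 times in the SMILES. Lowercase c denotes aromatic carbon and counts toward C.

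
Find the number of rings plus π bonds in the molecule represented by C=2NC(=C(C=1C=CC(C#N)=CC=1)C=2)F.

9

Molecular formula from the SMILES: C11H7FN2.
DoU = (2C + 2 + N − H − X)/2 = (2·11 + 2 + 2 − 7 − 1)/2 = 18/2 = 9.
(Structurally: 2 ring(s) + 7 π bond(s) = 9.)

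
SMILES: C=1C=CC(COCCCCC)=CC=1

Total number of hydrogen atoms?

18

Hydrogens are implicit in SMILES; fill each atom to its normal valence:
  5 × C: 2 H each → 10
  5 × C (aromatic): 1 H each → 5
  1 × C: 3 H
  1 × C (aromatic): no H
  1 × O: no H
  Total hydrogens = 18.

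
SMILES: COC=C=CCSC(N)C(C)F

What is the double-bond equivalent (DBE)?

Molecular formula from the SMILES: C8H14FNOS.
DoU = (2C + 2 + N − H − X)/2 = (2·8 + 2 + 1 − 14 − 1)/2 = 4/2 = 2.
(Structurally: 0 ring(s) + 2 π bond(s) = 2.)

2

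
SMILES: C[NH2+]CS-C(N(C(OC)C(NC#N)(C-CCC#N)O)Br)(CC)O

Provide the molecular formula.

C13H25BrN5O3S+

Heavy atoms from the SMILES: 1 Br, 13 C, 5 N, 3 O, 1 S.
Implicit hydrogens by atom environment:
  5 × C: 2 H each → 10
  4 × C: no H
  3 × C: 3 H each → 9
  3 × N: no H
  2 × O: 1 H each → 2
  1 × Br: no H
  1 × C: 1 H
  1 × N (charge +1): 2 H
  1 × N: 1 H
  1 × O: no H
  1 × S: no H
  Total hydrogens = 25.
Net charge +1.
Molecular formula: C13H25BrN5O3S+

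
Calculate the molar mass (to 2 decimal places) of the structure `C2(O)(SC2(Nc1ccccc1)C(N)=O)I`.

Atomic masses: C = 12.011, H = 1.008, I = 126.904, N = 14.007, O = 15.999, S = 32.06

336.15

Molecular formula: C9H9IN2O2S.
M = 9×12.011 + 9×1.008 + 1×126.904 + 2×14.007 + 2×15.999 + 1×32.06 = 336.15 g/mol.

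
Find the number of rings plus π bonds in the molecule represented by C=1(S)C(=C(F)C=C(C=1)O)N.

4

Molecular formula from the SMILES: C6H6FNOS.
DoU = (2C + 2 + N − H − X)/2 = (2·6 + 2 + 1 − 6 − 1)/2 = 8/2 = 4.
(Structurally: 1 ring(s) + 3 π bond(s) = 4.)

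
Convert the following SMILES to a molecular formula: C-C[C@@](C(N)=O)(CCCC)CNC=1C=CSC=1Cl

C13H21ClN2OS

Heavy atoms from the SMILES: 13 C, 1 Cl, 2 N, 1 O, 1 S.
Implicit hydrogens by atom environment:
  5 × C: 2 H each → 10
  2 × C: 3 H each → 6
  2 × C (aromatic): 1 H each → 2
  2 × C (aromatic): no H
  2 × C: no H
  1 × Cl: no H
  1 × N: 2 H
  1 × N: 1 H
  1 × O: no H
  1 × S (aromatic): no H
  Total hydrogens = 21.
Molecular formula: C13H21ClN2OS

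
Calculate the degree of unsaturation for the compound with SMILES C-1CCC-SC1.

Molecular formula from the SMILES: C5H10S.
DoU = (2C + 2 + N − H − X)/2 = (2·5 + 2 + 0 − 10 − 0)/2 = 2/2 = 1.
(Structurally: 1 ring(s) + 0 π bond(s) = 1.)

1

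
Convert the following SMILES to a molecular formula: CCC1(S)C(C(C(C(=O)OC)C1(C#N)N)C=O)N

Heavy atoms from the SMILES: 11 C, 3 N, 3 O, 1 S.
Implicit hydrogens by atom environment:
  4 × C: 1 H each → 4
  4 × C: no H
  3 × O: no H
  2 × C: 3 H each → 6
  2 × N: 2 H each → 4
  1 × C: 2 H
  1 × N: no H
  1 × S: 1 H
  Total hydrogens = 17.
Molecular formula: C11H17N3O3S

C11H17N3O3S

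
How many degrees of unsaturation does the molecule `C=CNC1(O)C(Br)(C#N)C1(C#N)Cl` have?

Molecular formula from the SMILES: C7H5BrClN3O.
DoU = (2C + 2 + N − H − X)/2 = (2·7 + 2 + 3 − 5 − 2)/2 = 12/2 = 6.
(Structurally: 1 ring(s) + 5 π bond(s) = 6.)

6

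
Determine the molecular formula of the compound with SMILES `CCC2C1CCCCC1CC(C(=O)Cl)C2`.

Heavy atoms from the SMILES: 13 C, 1 Cl, 1 O.
Implicit hydrogens by atom environment:
  7 × C: 2 H each → 14
  4 × C: 1 H each → 4
  1 × C: 3 H
  1 × C: no H
  1 × Cl: no H
  1 × O: no H
  Total hydrogens = 21.
Molecular formula: C13H21ClO

C13H21ClO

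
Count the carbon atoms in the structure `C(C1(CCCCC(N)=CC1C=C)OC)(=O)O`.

12

The symbol for carbon appears 12 times in the SMILES.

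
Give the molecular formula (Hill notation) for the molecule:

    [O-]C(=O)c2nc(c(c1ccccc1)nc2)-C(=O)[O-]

[C12H6N2O4]2-

Heavy atoms from the SMILES: 12 C, 2 N, 4 O.
Implicit hydrogens by atom environment:
  6 × C (aromatic): 1 H each → 6
  4 × C (aromatic): no H
  2 × C: no H
  2 × N (aromatic): no H
  2 × O: no H
  2 × O (charge -1): no H
  Total hydrogens = 6.
Net charge -2.
Molecular formula: [C12H6N2O4]2-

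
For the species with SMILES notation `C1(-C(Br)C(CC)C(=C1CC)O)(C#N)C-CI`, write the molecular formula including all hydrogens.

C12H17BrINO

Heavy atoms from the SMILES: 1 Br, 12 C, 1 I, 1 N, 1 O.
Implicit hydrogens by atom environment:
  4 × C: 2 H each → 8
  4 × C: no H
  2 × C: 3 H each → 6
  2 × C: 1 H each → 2
  1 × Br: no H
  1 × I: no H
  1 × N: no H
  1 × O: 1 H
  Total hydrogens = 17.
Molecular formula: C12H17BrINO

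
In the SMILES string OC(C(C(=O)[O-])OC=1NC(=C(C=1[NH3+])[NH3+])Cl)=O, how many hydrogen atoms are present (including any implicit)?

9

Hydrogens are implicit in SMILES; fill each atom to its normal valence:
  4 × C (aromatic): no H
  3 × O: no H
  2 × C: no H
  2 × N (charge +1): 3 H each → 6
  1 × C: 1 H
  1 × Cl: no H
  1 × N (aromatic): 1 H
  1 × O: 1 H
  1 × O (charge -1): no H
  Total hydrogens = 9.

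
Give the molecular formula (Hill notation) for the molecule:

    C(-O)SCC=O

Heavy atoms from the SMILES: 3 C, 2 O, 1 S.
Implicit hydrogens by atom environment:
  2 × C: 2 H each → 4
  1 × C: 1 H
  1 × O: 1 H
  1 × O: no H
  1 × S: no H
  Total hydrogens = 6.
Molecular formula: C3H6O2S

C3H6O2S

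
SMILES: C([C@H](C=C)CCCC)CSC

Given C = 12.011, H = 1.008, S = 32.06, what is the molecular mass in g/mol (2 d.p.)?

172.33

Molecular formula: C10H20S.
M = 10×12.011 + 20×1.008 + 1×32.06 = 172.33 g/mol.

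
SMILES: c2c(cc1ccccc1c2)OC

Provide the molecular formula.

C11H10O

Heavy atoms from the SMILES: 11 C, 1 O.
Implicit hydrogens by atom environment:
  7 × C (aromatic): 1 H each → 7
  3 × C (aromatic): no H
  1 × C: 3 H
  1 × O: no H
  Total hydrogens = 10.
Molecular formula: C11H10O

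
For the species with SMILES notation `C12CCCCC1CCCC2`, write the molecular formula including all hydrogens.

C10H18

Heavy atoms from the SMILES: 10 C.
Implicit hydrogens by atom environment:
  8 × C: 2 H each → 16
  2 × C: 1 H each → 2
  Total hydrogens = 18.
Molecular formula: C10H18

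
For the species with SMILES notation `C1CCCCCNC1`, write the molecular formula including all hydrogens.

C7H15N

Heavy atoms from the SMILES: 7 C, 1 N.
Implicit hydrogens by atom environment:
  7 × C: 2 H each → 14
  1 × N: 1 H
  Total hydrogens = 15.
Molecular formula: C7H15N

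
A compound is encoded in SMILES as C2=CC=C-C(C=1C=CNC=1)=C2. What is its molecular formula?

C10H9N

Heavy atoms from the SMILES: 10 C, 1 N.
Implicit hydrogens by atom environment:
  8 × C (aromatic): 1 H each → 8
  2 × C (aromatic): no H
  1 × N (aromatic): 1 H
  Total hydrogens = 9.
Molecular formula: C10H9N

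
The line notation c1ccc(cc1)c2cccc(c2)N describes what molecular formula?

Heavy atoms from the SMILES: 12 C, 1 N.
Implicit hydrogens by atom environment:
  9 × C (aromatic): 1 H each → 9
  3 × C (aromatic): no H
  1 × N: 2 H
  Total hydrogens = 11.
Molecular formula: C12H11N

C12H11N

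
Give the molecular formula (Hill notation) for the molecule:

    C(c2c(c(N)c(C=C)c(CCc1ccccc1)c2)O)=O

C17H17NO2

Heavy atoms from the SMILES: 17 C, 1 N, 2 O.
Implicit hydrogens by atom environment:
  6 × C (aromatic): 1 H each → 6
  6 × C (aromatic): no H
  3 × C: 2 H each → 6
  2 × C: 1 H each → 2
  1 × N: 2 H
  1 × O: 1 H
  1 × O: no H
  Total hydrogens = 17.
Molecular formula: C17H17NO2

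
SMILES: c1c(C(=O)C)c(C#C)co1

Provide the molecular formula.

C8H6O2

Heavy atoms from the SMILES: 8 C, 2 O.
Implicit hydrogens by atom environment:
  2 × C (aromatic): 1 H each → 2
  2 × C (aromatic): no H
  2 × C: no H
  1 × C: 3 H
  1 × C: 1 H
  1 × O (aromatic): no H
  1 × O: no H
  Total hydrogens = 6.
Molecular formula: C8H6O2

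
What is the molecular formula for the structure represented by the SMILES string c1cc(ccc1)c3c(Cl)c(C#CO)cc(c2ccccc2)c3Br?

C20H12BrClO

Heavy atoms from the SMILES: 1 Br, 20 C, 1 Cl, 1 O.
Implicit hydrogens by atom environment:
  11 × C (aromatic): 1 H each → 11
  7 × C (aromatic): no H
  2 × C: no H
  1 × Br: no H
  1 × Cl: no H
  1 × O: 1 H
  Total hydrogens = 12.
Molecular formula: C20H12BrClO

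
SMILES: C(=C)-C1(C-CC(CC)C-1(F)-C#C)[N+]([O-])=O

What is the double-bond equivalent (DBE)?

5

Molecular formula from the SMILES: C11H14FNO2.
DoU = (2C + 2 + N − H − X)/2 = (2·11 + 2 + 1 − 14 − 1)/2 = 10/2 = 5.
(Structurally: 1 ring(s) + 4 π bond(s) = 5.)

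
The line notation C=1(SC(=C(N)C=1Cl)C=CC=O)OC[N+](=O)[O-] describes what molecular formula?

C8H7ClN2O4S

Heavy atoms from the SMILES: 8 C, 1 Cl, 2 N, 4 O, 1 S.
Implicit hydrogens by atom environment:
  4 × C (aromatic): no H
  3 × C: 1 H each → 3
  3 × O: no H
  1 × C: 2 H
  1 × Cl: no H
  1 × N: 2 H
  1 × N (charge +1): no H
  1 × O (charge -1): no H
  1 × S (aromatic): no H
  Total hydrogens = 7.
Molecular formula: C8H7ClN2O4S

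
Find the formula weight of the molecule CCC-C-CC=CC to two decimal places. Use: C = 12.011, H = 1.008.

112.22

Molecular formula: C8H16.
M = 8×12.011 + 16×1.008 = 112.22 g/mol.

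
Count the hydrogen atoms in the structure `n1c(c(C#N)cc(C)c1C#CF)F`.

Hydrogens are implicit in SMILES; fill each atom to its normal valence:
  4 × C (aromatic): no H
  3 × C: no H
  2 × F: no H
  1 × C: 3 H
  1 × C (aromatic): 1 H
  1 × N (aromatic): no H
  1 × N: no H
  Total hydrogens = 4.

4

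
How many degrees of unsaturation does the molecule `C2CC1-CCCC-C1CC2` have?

Molecular formula from the SMILES: C10H18.
DoU = (2C + 2 + N − H − X)/2 = (2·10 + 2 + 0 − 18 − 0)/2 = 4/2 = 2.
(Structurally: 2 ring(s) + 0 π bond(s) = 2.)

2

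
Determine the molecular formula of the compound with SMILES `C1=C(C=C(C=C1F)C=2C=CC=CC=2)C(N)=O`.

C13H10FNO

Heavy atoms from the SMILES: 13 C, 1 F, 1 N, 1 O.
Implicit hydrogens by atom environment:
  8 × C (aromatic): 1 H each → 8
  4 × C (aromatic): no H
  1 × C: no H
  1 × F: no H
  1 × N: 2 H
  1 × O: no H
  Total hydrogens = 10.
Molecular formula: C13H10FNO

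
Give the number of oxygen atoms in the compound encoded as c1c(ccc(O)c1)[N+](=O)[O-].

3

The symbol for oxygen appears 3 times in the SMILES.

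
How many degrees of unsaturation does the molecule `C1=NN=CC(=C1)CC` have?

Molecular formula from the SMILES: C6H8N2.
DoU = (2C + 2 + N − H − X)/2 = (2·6 + 2 + 2 − 8 − 0)/2 = 8/2 = 4.
(Structurally: 1 ring(s) + 3 π bond(s) = 4.)

4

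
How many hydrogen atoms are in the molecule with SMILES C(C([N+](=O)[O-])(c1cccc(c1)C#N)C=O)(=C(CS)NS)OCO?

Hydrogens are implicit in SMILES; fill each atom to its normal valence:
  4 × C (aromatic): 1 H each → 4
  4 × C: no H
  3 × O: no H
  2 × C: 2 H each → 4
  2 × C (aromatic): no H
  2 × S: 1 H each → 2
  1 × C: 1 H
  1 × N: 1 H
  1 × N (charge +1): no H
  1 × N: no H
  1 × O: 1 H
  1 × O (charge -1): no H
  Total hydrogens = 13.

13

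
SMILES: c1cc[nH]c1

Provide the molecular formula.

C4H5N

Heavy atoms from the SMILES: 4 C, 1 N.
Implicit hydrogens by atom environment:
  4 × C (aromatic): 1 H each → 4
  1 × N (aromatic): 1 H
  Total hydrogens = 5.
Molecular formula: C4H5N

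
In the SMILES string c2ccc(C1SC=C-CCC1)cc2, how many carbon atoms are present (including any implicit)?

12

The symbol for carbon appears 12 times in the SMILES. Lowercase c denotes aromatic carbon and counts toward C.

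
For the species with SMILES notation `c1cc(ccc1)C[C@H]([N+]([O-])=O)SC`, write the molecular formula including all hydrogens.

C9H11NO2S

Heavy atoms from the SMILES: 9 C, 1 N, 2 O, 1 S.
Implicit hydrogens by atom environment:
  5 × C (aromatic): 1 H each → 5
  1 × C: 3 H
  1 × C: 2 H
  1 × C: 1 H
  1 × C (aromatic): no H
  1 × N (charge +1): no H
  1 × O: no H
  1 × O (charge -1): no H
  1 × S: no H
  Total hydrogens = 11.
Molecular formula: C9H11NO2S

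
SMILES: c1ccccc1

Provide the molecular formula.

Heavy atoms from the SMILES: 6 C.
Implicit hydrogens by atom environment:
  6 × C (aromatic): 1 H each → 6
  Total hydrogens = 6.
Molecular formula: C6H6

C6H6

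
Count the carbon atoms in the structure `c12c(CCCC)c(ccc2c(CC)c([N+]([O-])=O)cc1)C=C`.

18

The symbol for carbon appears 18 times in the SMILES. Lowercase c denotes aromatic carbon and counts toward C.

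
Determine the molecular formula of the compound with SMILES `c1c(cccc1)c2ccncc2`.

Heavy atoms from the SMILES: 11 C, 1 N.
Implicit hydrogens by atom environment:
  9 × C (aromatic): 1 H each → 9
  2 × C (aromatic): no H
  1 × N (aromatic): no H
  Total hydrogens = 9.
Molecular formula: C11H9N

C11H9N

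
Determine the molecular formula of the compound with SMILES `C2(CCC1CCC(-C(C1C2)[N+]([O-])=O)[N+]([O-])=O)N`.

Heavy atoms from the SMILES: 10 C, 3 N, 4 O.
Implicit hydrogens by atom environment:
  5 × C: 2 H each → 10
  5 × C: 1 H each → 5
  2 × N (charge +1): no H
  2 × O: no H
  2 × O (charge -1): no H
  1 × N: 2 H
  Total hydrogens = 17.
Molecular formula: C10H17N3O4

C10H17N3O4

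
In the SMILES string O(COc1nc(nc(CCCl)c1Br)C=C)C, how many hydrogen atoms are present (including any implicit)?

Hydrogens are implicit in SMILES; fill each atom to its normal valence:
  4 × C: 2 H each → 8
  4 × C (aromatic): no H
  2 × N (aromatic): no H
  2 × O: no H
  1 × Br: no H
  1 × C: 3 H
  1 × C: 1 H
  1 × Cl: no H
  Total hydrogens = 12.

12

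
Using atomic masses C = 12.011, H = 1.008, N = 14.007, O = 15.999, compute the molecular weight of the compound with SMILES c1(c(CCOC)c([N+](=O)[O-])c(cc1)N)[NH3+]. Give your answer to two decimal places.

212.23

Molecular formula: C9H14N3O3+.
M = 9×12.011 + 14×1.008 + 3×14.007 + 3×15.999 = 212.23 g/mol.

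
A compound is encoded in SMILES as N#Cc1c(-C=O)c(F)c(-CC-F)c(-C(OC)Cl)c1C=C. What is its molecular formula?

C14H12ClF2NO2

Heavy atoms from the SMILES: 14 C, 1 Cl, 2 F, 1 N, 2 O.
Implicit hydrogens by atom environment:
  6 × C (aromatic): no H
  3 × C: 2 H each → 6
  3 × C: 1 H each → 3
  2 × F: no H
  2 × O: no H
  1 × C: 3 H
  1 × C: no H
  1 × Cl: no H
  1 × N: no H
  Total hydrogens = 12.
Molecular formula: C14H12ClF2NO2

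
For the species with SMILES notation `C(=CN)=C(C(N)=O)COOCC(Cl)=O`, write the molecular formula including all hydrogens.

C7H9ClN2O4

Heavy atoms from the SMILES: 7 C, 1 Cl, 2 N, 4 O.
Implicit hydrogens by atom environment:
  4 × C: no H
  4 × O: no H
  2 × C: 2 H each → 4
  2 × N: 2 H each → 4
  1 × C: 1 H
  1 × Cl: no H
  Total hydrogens = 9.
Molecular formula: C7H9ClN2O4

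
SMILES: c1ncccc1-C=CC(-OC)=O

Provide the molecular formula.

C9H9NO2

Heavy atoms from the SMILES: 9 C, 1 N, 2 O.
Implicit hydrogens by atom environment:
  4 × C (aromatic): 1 H each → 4
  2 × C: 1 H each → 2
  2 × O: no H
  1 × C: 3 H
  1 × C (aromatic): no H
  1 × C: no H
  1 × N (aromatic): no H
  Total hydrogens = 9.
Molecular formula: C9H9NO2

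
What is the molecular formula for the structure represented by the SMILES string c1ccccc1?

Heavy atoms from the SMILES: 6 C.
Implicit hydrogens by atom environment:
  6 × C (aromatic): 1 H each → 6
  Total hydrogens = 6.
Molecular formula: C6H6

C6H6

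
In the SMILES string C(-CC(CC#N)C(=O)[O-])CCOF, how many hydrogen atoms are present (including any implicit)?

Hydrogens are implicit in SMILES; fill each atom to its normal valence:
  5 × C: 2 H each → 10
  2 × C: no H
  2 × O: no H
  1 × C: 1 H
  1 × F: no H
  1 × N: no H
  1 × O (charge -1): no H
  Total hydrogens = 11.

11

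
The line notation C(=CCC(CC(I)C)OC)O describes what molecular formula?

Heavy atoms from the SMILES: 8 C, 1 I, 2 O.
Implicit hydrogens by atom environment:
  4 × C: 1 H each → 4
  2 × C: 3 H each → 6
  2 × C: 2 H each → 4
  1 × I: no H
  1 × O: 1 H
  1 × O: no H
  Total hydrogens = 15.
Molecular formula: C8H15IO2

C8H15IO2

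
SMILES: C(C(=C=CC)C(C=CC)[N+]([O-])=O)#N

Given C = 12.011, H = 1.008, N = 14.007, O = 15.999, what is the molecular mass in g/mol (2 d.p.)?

178.19

Molecular formula: C9H10N2O2.
M = 9×12.011 + 10×1.008 + 2×14.007 + 2×15.999 = 178.19 g/mol.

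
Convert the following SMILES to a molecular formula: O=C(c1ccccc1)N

Heavy atoms from the SMILES: 7 C, 1 N, 1 O.
Implicit hydrogens by atom environment:
  5 × C (aromatic): 1 H each → 5
  1 × C (aromatic): no H
  1 × C: no H
  1 × N: 2 H
  1 × O: no H
  Total hydrogens = 7.
Molecular formula: C7H7NO

C7H7NO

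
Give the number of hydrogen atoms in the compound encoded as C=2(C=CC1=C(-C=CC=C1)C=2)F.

7

Hydrogens are implicit in SMILES; fill each atom to its normal valence:
  7 × C (aromatic): 1 H each → 7
  3 × C (aromatic): no H
  1 × F: no H
  Total hydrogens = 7.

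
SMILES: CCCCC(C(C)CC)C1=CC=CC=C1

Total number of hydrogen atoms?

Hydrogens are implicit in SMILES; fill each atom to its normal valence:
  5 × C (aromatic): 1 H each → 5
  4 × C: 2 H each → 8
  3 × C: 3 H each → 9
  2 × C: 1 H each → 2
  1 × C (aromatic): no H
  Total hydrogens = 24.

24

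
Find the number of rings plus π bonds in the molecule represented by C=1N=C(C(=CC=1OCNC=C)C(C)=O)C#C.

8

Molecular formula from the SMILES: C12H12N2O2.
DoU = (2C + 2 + N − H − X)/2 = (2·12 + 2 + 2 − 12 − 0)/2 = 16/2 = 8.
(Structurally: 1 ring(s) + 7 π bond(s) = 8.)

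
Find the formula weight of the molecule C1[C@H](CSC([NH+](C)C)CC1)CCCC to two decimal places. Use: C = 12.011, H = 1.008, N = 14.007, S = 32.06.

Molecular formula: C12H26NS+.
M = 12×12.011 + 26×1.008 + 1×14.007 + 1×32.06 = 216.41 g/mol.

216.41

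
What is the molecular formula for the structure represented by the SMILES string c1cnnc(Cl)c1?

Heavy atoms from the SMILES: 4 C, 1 Cl, 2 N.
Implicit hydrogens by atom environment:
  3 × C (aromatic): 1 H each → 3
  2 × N (aromatic): no H
  1 × C (aromatic): no H
  1 × Cl: no H
  Total hydrogens = 3.
Molecular formula: C4H3ClN2

C4H3ClN2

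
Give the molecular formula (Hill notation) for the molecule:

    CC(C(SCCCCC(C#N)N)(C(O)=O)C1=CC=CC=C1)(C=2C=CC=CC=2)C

Heavy atoms from the SMILES: 23 C, 2 N, 2 O, 1 S.
Implicit hydrogens by atom environment:
  10 × C (aromatic): 1 H each → 10
  4 × C: 2 H each → 8
  4 × C: no H
  2 × C: 3 H each → 6
  2 × C (aromatic): no H
  1 × C: 1 H
  1 × N: 2 H
  1 × N: no H
  1 × O: 1 H
  1 × O: no H
  1 × S: no H
  Total hydrogens = 28.
Molecular formula: C23H28N2O2S

C23H28N2O2S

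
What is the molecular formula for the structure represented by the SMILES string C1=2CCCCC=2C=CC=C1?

C10H12

Heavy atoms from the SMILES: 10 C.
Implicit hydrogens by atom environment:
  4 × C: 2 H each → 8
  4 × C (aromatic): 1 H each → 4
  2 × C (aromatic): no H
  Total hydrogens = 12.
Molecular formula: C10H12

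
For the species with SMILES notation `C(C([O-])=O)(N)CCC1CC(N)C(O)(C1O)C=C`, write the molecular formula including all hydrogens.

Heavy atoms from the SMILES: 11 C, 2 N, 4 O.
Implicit hydrogens by atom environment:
  5 × C: 1 H each → 5
  4 × C: 2 H each → 8
  2 × C: no H
  2 × N: 2 H each → 4
  2 × O: 1 H each → 2
  1 × O: no H
  1 × O (charge -1): no H
  Total hydrogens = 19.
Net charge -1.
Molecular formula: C11H19N2O4-

C11H19N2O4-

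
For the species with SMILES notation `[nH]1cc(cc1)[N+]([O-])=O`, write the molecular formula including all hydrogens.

Heavy atoms from the SMILES: 4 C, 2 N, 2 O.
Implicit hydrogens by atom environment:
  3 × C (aromatic): 1 H each → 3
  1 × C (aromatic): no H
  1 × N (aromatic): 1 H
  1 × N (charge +1): no H
  1 × O: no H
  1 × O (charge -1): no H
  Total hydrogens = 4.
Molecular formula: C4H4N2O2

C4H4N2O2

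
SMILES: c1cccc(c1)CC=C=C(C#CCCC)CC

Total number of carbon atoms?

The symbol for carbon appears 17 times in the SMILES. Lowercase c denotes aromatic carbon and counts toward C.

17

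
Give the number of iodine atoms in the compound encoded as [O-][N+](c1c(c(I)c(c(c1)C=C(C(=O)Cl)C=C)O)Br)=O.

1

The symbol for iodine appears 1 time in the SMILES.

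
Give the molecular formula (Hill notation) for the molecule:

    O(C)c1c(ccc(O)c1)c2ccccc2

Heavy atoms from the SMILES: 13 C, 2 O.
Implicit hydrogens by atom environment:
  8 × C (aromatic): 1 H each → 8
  4 × C (aromatic): no H
  1 × C: 3 H
  1 × O: 1 H
  1 × O: no H
  Total hydrogens = 12.
Molecular formula: C13H12O2

C13H12O2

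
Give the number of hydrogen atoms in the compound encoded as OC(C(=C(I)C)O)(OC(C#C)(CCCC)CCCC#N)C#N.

21

Hydrogens are implicit in SMILES; fill each atom to its normal valence:
  7 × C: no H
  6 × C: 2 H each → 12
  2 × C: 3 H each → 6
  2 × N: no H
  2 × O: 1 H each → 2
  1 × C: 1 H
  1 × I: no H
  1 × O: no H
  Total hydrogens = 21.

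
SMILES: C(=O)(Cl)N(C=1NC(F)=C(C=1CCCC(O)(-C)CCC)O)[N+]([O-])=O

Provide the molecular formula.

Heavy atoms from the SMILES: 13 C, 1 Cl, 1 F, 3 N, 5 O.
Implicit hydrogens by atom environment:
  5 × C: 2 H each → 10
  4 × C (aromatic): no H
  2 × C: 3 H each → 6
  2 × C: no H
  2 × O: 1 H each → 2
  2 × O: no H
  1 × Cl: no H
  1 × F: no H
  1 × N (aromatic): 1 H
  1 × N: no H
  1 × N (charge +1): no H
  1 × O (charge -1): no H
  Total hydrogens = 19.
Molecular formula: C13H19ClFN3O5

C13H19ClFN3O5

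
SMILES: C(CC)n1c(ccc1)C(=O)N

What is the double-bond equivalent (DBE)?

Molecular formula from the SMILES: C8H12N2O.
DoU = (2C + 2 + N − H − X)/2 = (2·8 + 2 + 2 − 12 − 0)/2 = 8/2 = 4.
(Structurally: 1 ring(s) + 3 π bond(s) = 4.)

4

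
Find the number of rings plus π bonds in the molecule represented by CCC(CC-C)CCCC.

0

Molecular formula from the SMILES: C10H22.
DoU = (2C + 2 + N − H − X)/2 = (2·10 + 2 + 0 − 22 − 0)/2 = 0/2 = 0.
(Structurally: 0 ring(s) + 0 π bond(s) = 0.)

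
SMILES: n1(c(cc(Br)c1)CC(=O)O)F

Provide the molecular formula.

Heavy atoms from the SMILES: 1 Br, 6 C, 1 F, 1 N, 2 O.
Implicit hydrogens by atom environment:
  2 × C (aromatic): 1 H each → 2
  2 × C (aromatic): no H
  1 × Br: no H
  1 × C: 2 H
  1 × C: no H
  1 × F: no H
  1 × N (aromatic): no H
  1 × O: 1 H
  1 × O: no H
  Total hydrogens = 5.
Molecular formula: C6H5BrFNO2

C6H5BrFNO2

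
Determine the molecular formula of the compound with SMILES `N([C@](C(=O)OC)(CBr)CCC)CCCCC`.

Heavy atoms from the SMILES: 1 Br, 12 C, 1 N, 2 O.
Implicit hydrogens by atom environment:
  7 × C: 2 H each → 14
  3 × C: 3 H each → 9
  2 × C: no H
  2 × O: no H
  1 × Br: no H
  1 × N: 1 H
  Total hydrogens = 24.
Molecular formula: C12H24BrNO2

C12H24BrNO2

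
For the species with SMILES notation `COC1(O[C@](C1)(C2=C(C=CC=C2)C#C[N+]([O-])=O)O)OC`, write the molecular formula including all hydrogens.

C13H13NO6

Heavy atoms from the SMILES: 13 C, 1 N, 6 O.
Implicit hydrogens by atom environment:
  4 × C (aromatic): 1 H each → 4
  4 × C: no H
  4 × O: no H
  2 × C: 3 H each → 6
  2 × C (aromatic): no H
  1 × C: 2 H
  1 × N (charge +1): no H
  1 × O: 1 H
  1 × O (charge -1): no H
  Total hydrogens = 13.
Molecular formula: C13H13NO6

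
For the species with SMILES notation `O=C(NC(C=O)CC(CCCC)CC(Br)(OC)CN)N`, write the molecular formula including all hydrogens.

Heavy atoms from the SMILES: 1 Br, 13 C, 3 N, 3 O.
Implicit hydrogens by atom environment:
  6 × C: 2 H each → 12
  3 × C: 1 H each → 3
  3 × O: no H
  2 × C: 3 H each → 6
  2 × C: no H
  2 × N: 2 H each → 4
  1 × Br: no H
  1 × N: 1 H
  Total hydrogens = 26.
Molecular formula: C13H26BrN3O3

C13H26BrN3O3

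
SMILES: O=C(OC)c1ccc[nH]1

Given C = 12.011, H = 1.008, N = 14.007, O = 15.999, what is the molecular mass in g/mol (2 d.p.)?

125.13

Molecular formula: C6H7NO2.
M = 6×12.011 + 7×1.008 + 1×14.007 + 2×15.999 = 125.13 g/mol.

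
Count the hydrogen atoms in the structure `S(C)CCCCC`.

Hydrogens are implicit in SMILES; fill each atom to its normal valence:
  4 × C: 2 H each → 8
  2 × C: 3 H each → 6
  1 × S: no H
  Total hydrogens = 14.

14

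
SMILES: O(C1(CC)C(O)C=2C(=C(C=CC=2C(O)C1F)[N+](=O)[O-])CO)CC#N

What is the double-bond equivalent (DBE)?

Molecular formula from the SMILES: C15H17FN2O6.
DoU = (2C + 2 + N − H − X)/2 = (2·15 + 2 + 2 − 17 − 1)/2 = 16/2 = 8.
(Structurally: 2 ring(s) + 6 π bond(s) = 8.)

8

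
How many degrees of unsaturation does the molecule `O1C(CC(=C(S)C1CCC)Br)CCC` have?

Molecular formula from the SMILES: C11H19BrOS.
DoU = (2C + 2 + N − H − X)/2 = (2·11 + 2 + 0 − 19 − 1)/2 = 4/2 = 2.
(Structurally: 1 ring(s) + 1 π bond(s) = 2.)

2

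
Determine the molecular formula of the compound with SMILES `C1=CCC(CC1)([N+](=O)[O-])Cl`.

Heavy atoms from the SMILES: 6 C, 1 Cl, 1 N, 2 O.
Implicit hydrogens by atom environment:
  3 × C: 2 H each → 6
  2 × C: 1 H each → 2
  1 × C: no H
  1 × Cl: no H
  1 × N (charge +1): no H
  1 × O: no H
  1 × O (charge -1): no H
  Total hydrogens = 8.
Molecular formula: C6H8ClNO2

C6H8ClNO2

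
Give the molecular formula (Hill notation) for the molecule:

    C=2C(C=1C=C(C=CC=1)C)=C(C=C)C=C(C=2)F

Heavy atoms from the SMILES: 15 C, 1 F.
Implicit hydrogens by atom environment:
  7 × C (aromatic): 1 H each → 7
  5 × C (aromatic): no H
  1 × C: 3 H
  1 × C: 2 H
  1 × C: 1 H
  1 × F: no H
  Total hydrogens = 13.
Molecular formula: C15H13F

C15H13F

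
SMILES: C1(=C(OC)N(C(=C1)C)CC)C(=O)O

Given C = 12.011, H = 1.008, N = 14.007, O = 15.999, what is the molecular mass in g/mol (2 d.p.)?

Molecular formula: C9H13NO3.
M = 9×12.011 + 13×1.008 + 1×14.007 + 3×15.999 = 183.21 g/mol.

183.21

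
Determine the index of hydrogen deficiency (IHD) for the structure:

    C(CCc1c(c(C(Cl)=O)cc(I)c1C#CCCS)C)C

Molecular formula from the SMILES: C16H18ClIOS.
DoU = (2C + 2 + N − H − X)/2 = (2·16 + 2 + 0 − 18 − 2)/2 = 14/2 = 7.
(Structurally: 1 ring(s) + 6 π bond(s) = 7.)

7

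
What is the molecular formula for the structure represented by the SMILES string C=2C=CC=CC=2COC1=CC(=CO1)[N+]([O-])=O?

Heavy atoms from the SMILES: 11 C, 1 N, 4 O.
Implicit hydrogens by atom environment:
  7 × C (aromatic): 1 H each → 7
  3 × C (aromatic): no H
  2 × O: no H
  1 × C: 2 H
  1 × N (charge +1): no H
  1 × O (aromatic): no H
  1 × O (charge -1): no H
  Total hydrogens = 9.
Molecular formula: C11H9NO4

C11H9NO4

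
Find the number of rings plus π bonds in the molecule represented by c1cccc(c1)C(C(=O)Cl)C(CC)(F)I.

Molecular formula from the SMILES: C11H11ClFIO.
DoU = (2C + 2 + N − H − X)/2 = (2·11 + 2 + 0 − 11 − 3)/2 = 10/2 = 5.
(Structurally: 1 ring(s) + 4 π bond(s) = 5.)

5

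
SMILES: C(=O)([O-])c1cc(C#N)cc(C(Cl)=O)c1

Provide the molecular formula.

Heavy atoms from the SMILES: 9 C, 1 Cl, 1 N, 3 O.
Implicit hydrogens by atom environment:
  3 × C (aromatic): 1 H each → 3
  3 × C (aromatic): no H
  3 × C: no H
  2 × O: no H
  1 × Cl: no H
  1 × N: no H
  1 × O (charge -1): no H
  Total hydrogens = 3.
Net charge -1.
Molecular formula: C9H3ClNO3-

C9H3ClNO3-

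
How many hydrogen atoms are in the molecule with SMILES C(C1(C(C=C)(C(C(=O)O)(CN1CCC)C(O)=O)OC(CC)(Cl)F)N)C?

26

Hydrogens are implicit in SMILES; fill each atom to its normal valence:
  6 × C: 2 H each → 12
  6 × C: no H
  3 × C: 3 H each → 9
  3 × O: no H
  2 × O: 1 H each → 2
  1 × C: 1 H
  1 × Cl: no H
  1 × F: no H
  1 × N: 2 H
  1 × N: no H
  Total hydrogens = 26.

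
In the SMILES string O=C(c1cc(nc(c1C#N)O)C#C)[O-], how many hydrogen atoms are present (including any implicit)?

Hydrogens are implicit in SMILES; fill each atom to its normal valence:
  4 × C (aromatic): no H
  3 × C: no H
  1 × C (aromatic): 1 H
  1 × C: 1 H
  1 × N (aromatic): no H
  1 × N: no H
  1 × O: 1 H
  1 × O: no H
  1 × O (charge -1): no H
  Total hydrogens = 3.

3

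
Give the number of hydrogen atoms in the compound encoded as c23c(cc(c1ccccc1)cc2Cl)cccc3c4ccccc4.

Hydrogens are implicit in SMILES; fill each atom to its normal valence:
  15 × C (aromatic): 1 H each → 15
  7 × C (aromatic): no H
  1 × Cl: no H
  Total hydrogens = 15.

15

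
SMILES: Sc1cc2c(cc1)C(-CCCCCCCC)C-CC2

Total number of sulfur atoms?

1

The symbol for sulfur appears 1 time in the SMILES.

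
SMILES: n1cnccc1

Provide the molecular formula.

C4H4N2

Heavy atoms from the SMILES: 4 C, 2 N.
Implicit hydrogens by atom environment:
  4 × C (aromatic): 1 H each → 4
  2 × N (aromatic): no H
  Total hydrogens = 4.
Molecular formula: C4H4N2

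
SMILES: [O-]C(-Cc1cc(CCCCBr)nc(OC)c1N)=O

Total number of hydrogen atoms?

Hydrogens are implicit in SMILES; fill each atom to its normal valence:
  5 × C: 2 H each → 10
  4 × C (aromatic): no H
  2 × O: no H
  1 × Br: no H
  1 × C: 3 H
  1 × C (aromatic): 1 H
  1 × C: no H
  1 × N: 2 H
  1 × N (aromatic): no H
  1 × O (charge -1): no H
  Total hydrogens = 16.

16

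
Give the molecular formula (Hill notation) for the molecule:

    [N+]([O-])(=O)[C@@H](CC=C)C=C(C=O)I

C7H8INO3

Heavy atoms from the SMILES: 7 C, 1 I, 1 N, 3 O.
Implicit hydrogens by atom environment:
  4 × C: 1 H each → 4
  2 × C: 2 H each → 4
  2 × O: no H
  1 × C: no H
  1 × I: no H
  1 × N (charge +1): no H
  1 × O (charge -1): no H
  Total hydrogens = 8.
Molecular formula: C7H8INO3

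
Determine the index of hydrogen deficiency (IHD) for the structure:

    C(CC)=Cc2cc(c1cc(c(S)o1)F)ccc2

Molecular formula from the SMILES: C14H13FOS.
DoU = (2C + 2 + N − H − X)/2 = (2·14 + 2 + 0 − 13 − 1)/2 = 16/2 = 8.
(Structurally: 2 ring(s) + 6 π bond(s) = 8.)

8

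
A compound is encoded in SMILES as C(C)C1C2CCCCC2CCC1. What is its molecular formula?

C12H22

Heavy atoms from the SMILES: 12 C.
Implicit hydrogens by atom environment:
  8 × C: 2 H each → 16
  3 × C: 1 H each → 3
  1 × C: 3 H
  Total hydrogens = 22.
Molecular formula: C12H22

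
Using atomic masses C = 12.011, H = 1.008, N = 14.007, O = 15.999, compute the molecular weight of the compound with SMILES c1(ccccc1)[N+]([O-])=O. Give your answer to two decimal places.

Molecular formula: C6H5NO2.
M = 6×12.011 + 5×1.008 + 1×14.007 + 2×15.999 = 123.11 g/mol.

123.11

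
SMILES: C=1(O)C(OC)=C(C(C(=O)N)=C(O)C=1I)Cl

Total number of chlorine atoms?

1

The symbol for chlorine appears 1 time in the SMILES.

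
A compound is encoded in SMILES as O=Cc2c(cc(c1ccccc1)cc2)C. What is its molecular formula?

Heavy atoms from the SMILES: 14 C, 1 O.
Implicit hydrogens by atom environment:
  8 × C (aromatic): 1 H each → 8
  4 × C (aromatic): no H
  1 × C: 3 H
  1 × C: 1 H
  1 × O: no H
  Total hydrogens = 12.
Molecular formula: C14H12O

C14H12O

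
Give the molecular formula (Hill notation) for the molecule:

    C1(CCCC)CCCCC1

C10H20

Heavy atoms from the SMILES: 10 C.
Implicit hydrogens by atom environment:
  8 × C: 2 H each → 16
  1 × C: 3 H
  1 × C: 1 H
  Total hydrogens = 20.
Molecular formula: C10H20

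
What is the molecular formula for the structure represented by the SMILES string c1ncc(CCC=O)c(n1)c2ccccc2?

C13H12N2O

Heavy atoms from the SMILES: 13 C, 2 N, 1 O.
Implicit hydrogens by atom environment:
  7 × C (aromatic): 1 H each → 7
  3 × C (aromatic): no H
  2 × C: 2 H each → 4
  2 × N (aromatic): no H
  1 × C: 1 H
  1 × O: no H
  Total hydrogens = 12.
Molecular formula: C13H12N2O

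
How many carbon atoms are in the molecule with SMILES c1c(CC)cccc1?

8

The symbol for carbon appears 8 times in the SMILES. Lowercase c denotes aromatic carbon and counts toward C.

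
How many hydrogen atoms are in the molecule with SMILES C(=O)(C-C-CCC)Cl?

11

Hydrogens are implicit in SMILES; fill each atom to its normal valence:
  4 × C: 2 H each → 8
  1 × C: 3 H
  1 × C: no H
  1 × Cl: no H
  1 × O: no H
  Total hydrogens = 11.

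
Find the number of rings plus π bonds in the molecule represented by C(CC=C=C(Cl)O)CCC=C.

Molecular formula from the SMILES: C9H13ClO.
DoU = (2C + 2 + N − H − X)/2 = (2·9 + 2 + 0 − 13 − 1)/2 = 6/2 = 3.
(Structurally: 0 ring(s) + 3 π bond(s) = 3.)

3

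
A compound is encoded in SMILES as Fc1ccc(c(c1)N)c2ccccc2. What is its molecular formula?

Heavy atoms from the SMILES: 12 C, 1 F, 1 N.
Implicit hydrogens by atom environment:
  8 × C (aromatic): 1 H each → 8
  4 × C (aromatic): no H
  1 × F: no H
  1 × N: 2 H
  Total hydrogens = 10.
Molecular formula: C12H10FN

C12H10FN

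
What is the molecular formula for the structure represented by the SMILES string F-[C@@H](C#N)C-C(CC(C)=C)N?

Heavy atoms from the SMILES: 8 C, 1 F, 2 N.
Implicit hydrogens by atom environment:
  3 × C: 2 H each → 6
  2 × C: 1 H each → 2
  2 × C: no H
  1 × C: 3 H
  1 × F: no H
  1 × N: 2 H
  1 × N: no H
  Total hydrogens = 13.
Molecular formula: C8H13FN2

C8H13FN2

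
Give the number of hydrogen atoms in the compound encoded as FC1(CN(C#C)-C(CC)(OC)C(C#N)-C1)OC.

Hydrogens are implicit in SMILES; fill each atom to its normal valence:
  4 × C: no H
  3 × C: 3 H each → 9
  3 × C: 2 H each → 6
  2 × C: 1 H each → 2
  2 × N: no H
  2 × O: no H
  1 × F: no H
  Total hydrogens = 17.

17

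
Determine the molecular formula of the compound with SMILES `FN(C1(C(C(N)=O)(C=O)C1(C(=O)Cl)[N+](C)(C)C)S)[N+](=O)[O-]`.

Heavy atoms from the SMILES: 9 C, 1 Cl, 1 F, 4 N, 5 O, 1 S.
Implicit hydrogens by atom environment:
  5 × C: no H
  4 × O: no H
  3 × C: 3 H each → 9
  2 × N (charge +1): no H
  1 × C: 1 H
  1 × Cl: no H
  1 × F: no H
  1 × N: 2 H
  1 × N: no H
  1 × O (charge -1): no H
  1 × S: 1 H
  Total hydrogens = 13.
Net charge +1.
Molecular formula: C9H13ClFN4O5S+

C9H13ClFN4O5S+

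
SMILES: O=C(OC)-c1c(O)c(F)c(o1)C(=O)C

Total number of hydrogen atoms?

Hydrogens are implicit in SMILES; fill each atom to its normal valence:
  4 × C (aromatic): no H
  3 × O: no H
  2 × C: 3 H each → 6
  2 × C: no H
  1 × F: no H
  1 × O: 1 H
  1 × O (aromatic): no H
  Total hydrogens = 7.

7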